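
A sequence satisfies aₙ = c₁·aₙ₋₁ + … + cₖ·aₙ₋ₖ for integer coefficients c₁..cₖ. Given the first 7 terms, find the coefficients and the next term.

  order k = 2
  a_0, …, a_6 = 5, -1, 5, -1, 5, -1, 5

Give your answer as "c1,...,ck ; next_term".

  a_2 = 0·-1 + 1·5 = 5
  a_3 = 0·5 + 1·-1 = -1
  a_4 = 0·-1 + 1·5 = 5
  a_5 = 0·5 + 1·-1 = -1
  a_6 = 0·-1 + 1·5 = 5
  a_7 = 0·5 + 1·-1 = -1

0,1 ; -1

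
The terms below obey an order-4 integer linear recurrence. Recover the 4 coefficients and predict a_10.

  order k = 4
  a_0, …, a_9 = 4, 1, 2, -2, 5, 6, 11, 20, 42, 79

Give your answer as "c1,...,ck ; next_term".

1,1,1,1 ; 152

  a_4 = 1·-2 + 1·2 + 1·1 + 1·4 = 5
  a_5 = 1·5 + 1·-2 + 1·2 + 1·1 = 6
  a_6 = 1·6 + 1·5 + 1·-2 + 1·2 = 11
  a_7 = 1·11 + 1·6 + 1·5 + 1·-2 = 20
  a_8 = 1·20 + 1·11 + 1·6 + 1·5 = 42
  a_9 = 1·42 + 1·20 + 1·11 + 1·6 = 79
  a_10 = 1·79 + 1·42 + 1·20 + 1·11 = 152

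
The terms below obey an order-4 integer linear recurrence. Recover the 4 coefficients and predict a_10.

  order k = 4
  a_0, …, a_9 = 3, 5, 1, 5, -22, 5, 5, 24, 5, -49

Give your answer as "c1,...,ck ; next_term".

-1,-1,-2,-2 ; -14

  a_4 = -1·5 + -1·1 + -2·5 + -2·3 = -22
  a_5 = -1·-22 + -1·5 + -2·1 + -2·5 = 5
  a_6 = -1·5 + -1·-22 + -2·5 + -2·1 = 5
  a_7 = -1·5 + -1·5 + -2·-22 + -2·5 = 24
  a_8 = -1·24 + -1·5 + -2·5 + -2·-22 = 5
  a_9 = -1·5 + -1·24 + -2·5 + -2·5 = -49
  a_10 = -1·-49 + -1·5 + -2·24 + -2·5 = -14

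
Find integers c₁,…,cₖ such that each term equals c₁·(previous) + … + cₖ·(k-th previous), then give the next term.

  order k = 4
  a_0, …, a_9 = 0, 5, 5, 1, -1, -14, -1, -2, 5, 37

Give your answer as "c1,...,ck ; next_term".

  a_4 = -1·1 + 0·5 + 0·5 + -3·0 = -1
  a_5 = -1·-1 + 0·1 + 0·5 + -3·5 = -14
  a_6 = -1·-14 + 0·-1 + 0·1 + -3·5 = -1
  a_7 = -1·-1 + 0·-14 + 0·-1 + -3·1 = -2
  a_8 = -1·-2 + 0·-1 + 0·-14 + -3·-1 = 5
  a_9 = -1·5 + 0·-2 + 0·-1 + -3·-14 = 37
  a_10 = -1·37 + 0·5 + 0·-2 + -3·-1 = -34

-1,0,0,-3 ; -34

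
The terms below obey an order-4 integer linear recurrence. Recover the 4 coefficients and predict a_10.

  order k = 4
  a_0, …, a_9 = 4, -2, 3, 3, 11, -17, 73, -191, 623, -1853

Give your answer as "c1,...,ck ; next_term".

  a_4 = -2·3 + 3·3 + 0·-2 + 2·4 = 11
  a_5 = -2·11 + 3·3 + 0·3 + 2·-2 = -17
  a_6 = -2·-17 + 3·11 + 0·3 + 2·3 = 73
  a_7 = -2·73 + 3·-17 + 0·11 + 2·3 = -191
  a_8 = -2·-191 + 3·73 + 0·-17 + 2·11 = 623
  a_9 = -2·623 + 3·-191 + 0·73 + 2·-17 = -1853
  a_10 = -2·-1853 + 3·623 + 0·-191 + 2·73 = 5721

-2,3,0,2 ; 5721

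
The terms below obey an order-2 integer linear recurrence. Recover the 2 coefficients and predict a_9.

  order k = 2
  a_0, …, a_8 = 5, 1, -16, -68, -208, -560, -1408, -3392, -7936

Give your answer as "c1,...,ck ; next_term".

4,-4 ; -18176

  a_2 = 4·1 + -4·5 = -16
  a_3 = 4·-16 + -4·1 = -68
  a_4 = 4·-68 + -4·-16 = -208
  a_5 = 4·-208 + -4·-68 = -560
  a_6 = 4·-560 + -4·-208 = -1408
  a_7 = 4·-1408 + -4·-560 = -3392
  a_8 = 4·-3392 + -4·-1408 = -7936
  a_9 = 4·-7936 + -4·-3392 = -18176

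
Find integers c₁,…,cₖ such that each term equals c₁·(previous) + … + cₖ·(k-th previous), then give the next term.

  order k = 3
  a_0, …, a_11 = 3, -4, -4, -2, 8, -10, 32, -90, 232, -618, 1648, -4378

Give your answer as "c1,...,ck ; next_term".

-2,1,-2 ; 11640

  a_3 = -2·-4 + 1·-4 + -2·3 = -2
  a_4 = -2·-2 + 1·-4 + -2·-4 = 8
  a_5 = -2·8 + 1·-2 + -2·-4 = -10
  a_6 = -2·-10 + 1·8 + -2·-2 = 32
  a_7 = -2·32 + 1·-10 + -2·8 = -90
  a_8 = -2·-90 + 1·32 + -2·-10 = 232
  a_9 = -2·232 + 1·-90 + -2·32 = -618
  a_10 = -2·-618 + 1·232 + -2·-90 = 1648
  a_11 = -2·1648 + 1·-618 + -2·232 = -4378
  a_12 = -2·-4378 + 1·1648 + -2·-618 = 11640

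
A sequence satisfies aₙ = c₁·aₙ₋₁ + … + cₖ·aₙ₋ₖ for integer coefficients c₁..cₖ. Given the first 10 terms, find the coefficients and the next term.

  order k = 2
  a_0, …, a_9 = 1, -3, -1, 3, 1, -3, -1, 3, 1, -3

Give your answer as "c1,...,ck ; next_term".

  a_2 = 0·-3 + -1·1 = -1
  a_3 = 0·-1 + -1·-3 = 3
  a_4 = 0·3 + -1·-1 = 1
  a_5 = 0·1 + -1·3 = -3
  a_6 = 0·-3 + -1·1 = -1
  a_7 = 0·-1 + -1·-3 = 3
  a_8 = 0·3 + -1·-1 = 1
  a_9 = 0·1 + -1·3 = -3
  a_10 = 0·-3 + -1·1 = -1

0,-1 ; -1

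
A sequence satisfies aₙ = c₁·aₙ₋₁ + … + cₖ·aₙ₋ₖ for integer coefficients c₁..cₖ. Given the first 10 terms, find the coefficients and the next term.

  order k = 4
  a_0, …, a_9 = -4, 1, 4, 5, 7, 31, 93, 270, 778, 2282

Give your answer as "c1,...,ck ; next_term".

  a_4 = 2·5 + 2·4 + 1·1 + 3·-4 = 7
  a_5 = 2·7 + 2·5 + 1·4 + 3·1 = 31
  a_6 = 2·31 + 2·7 + 1·5 + 3·4 = 93
  a_7 = 2·93 + 2·31 + 1·7 + 3·5 = 270
  a_8 = 2·270 + 2·93 + 1·31 + 3·7 = 778
  a_9 = 2·778 + 2·270 + 1·93 + 3·31 = 2282
  a_10 = 2·2282 + 2·778 + 1·270 + 3·93 = 6669

2,2,1,3 ; 6669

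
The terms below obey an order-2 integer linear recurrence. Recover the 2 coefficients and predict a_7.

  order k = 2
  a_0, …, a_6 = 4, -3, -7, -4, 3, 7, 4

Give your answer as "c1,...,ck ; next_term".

  a_2 = 1·-3 + -1·4 = -7
  a_3 = 1·-7 + -1·-3 = -4
  a_4 = 1·-4 + -1·-7 = 3
  a_5 = 1·3 + -1·-4 = 7
  a_6 = 1·7 + -1·3 = 4
  a_7 = 1·4 + -1·7 = -3

1,-1 ; -3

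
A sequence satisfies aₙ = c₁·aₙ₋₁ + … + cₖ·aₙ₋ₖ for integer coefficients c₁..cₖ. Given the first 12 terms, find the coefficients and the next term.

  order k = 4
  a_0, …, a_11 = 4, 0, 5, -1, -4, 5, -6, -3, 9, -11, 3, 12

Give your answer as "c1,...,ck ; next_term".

0,0,1,-1 ; -20

  a_4 = 0·-1 + 0·5 + 1·0 + -1·4 = -4
  a_5 = 0·-4 + 0·-1 + 1·5 + -1·0 = 5
  a_6 = 0·5 + 0·-4 + 1·-1 + -1·5 = -6
  a_7 = 0·-6 + 0·5 + 1·-4 + -1·-1 = -3
  a_8 = 0·-3 + 0·-6 + 1·5 + -1·-4 = 9
  a_9 = 0·9 + 0·-3 + 1·-6 + -1·5 = -11
  a_10 = 0·-11 + 0·9 + 1·-3 + -1·-6 = 3
  a_11 = 0·3 + 0·-11 + 1·9 + -1·-3 = 12
  a_12 = 0·12 + 0·3 + 1·-11 + -1·9 = -20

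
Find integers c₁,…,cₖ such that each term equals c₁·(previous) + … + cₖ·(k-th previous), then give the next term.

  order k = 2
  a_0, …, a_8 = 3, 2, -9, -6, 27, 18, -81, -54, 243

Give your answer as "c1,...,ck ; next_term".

  a_2 = 0·2 + -3·3 = -9
  a_3 = 0·-9 + -3·2 = -6
  a_4 = 0·-6 + -3·-9 = 27
  a_5 = 0·27 + -3·-6 = 18
  a_6 = 0·18 + -3·27 = -81
  a_7 = 0·-81 + -3·18 = -54
  a_8 = 0·-54 + -3·-81 = 243
  a_9 = 0·243 + -3·-54 = 162

0,-3 ; 162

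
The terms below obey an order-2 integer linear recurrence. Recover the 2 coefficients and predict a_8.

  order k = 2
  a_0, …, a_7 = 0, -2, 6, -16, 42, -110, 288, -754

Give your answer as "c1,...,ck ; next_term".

  a_2 = -3·-2 + -1·0 = 6
  a_3 = -3·6 + -1·-2 = -16
  a_4 = -3·-16 + -1·6 = 42
  a_5 = -3·42 + -1·-16 = -110
  a_6 = -3·-110 + -1·42 = 288
  a_7 = -3·288 + -1·-110 = -754
  a_8 = -3·-754 + -1·288 = 1974

-3,-1 ; 1974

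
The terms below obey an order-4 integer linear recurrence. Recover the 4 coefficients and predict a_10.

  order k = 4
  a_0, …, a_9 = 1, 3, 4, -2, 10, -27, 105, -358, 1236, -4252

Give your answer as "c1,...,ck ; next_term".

  a_4 = -3·-2 + 1·4 + -1·3 + 3·1 = 10
  a_5 = -3·10 + 1·-2 + -1·4 + 3·3 = -27
  a_6 = -3·-27 + 1·10 + -1·-2 + 3·4 = 105
  a_7 = -3·105 + 1·-27 + -1·10 + 3·-2 = -358
  a_8 = -3·-358 + 1·105 + -1·-27 + 3·10 = 1236
  a_9 = -3·1236 + 1·-358 + -1·105 + 3·-27 = -4252
  a_10 = -3·-4252 + 1·1236 + -1·-358 + 3·105 = 14665

-3,1,-1,3 ; 14665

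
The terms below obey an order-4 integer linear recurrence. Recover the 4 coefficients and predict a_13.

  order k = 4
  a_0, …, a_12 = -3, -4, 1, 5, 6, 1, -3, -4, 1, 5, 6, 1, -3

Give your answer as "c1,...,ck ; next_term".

  a_4 = 1·5 + 0·1 + -1·-4 + 1·-3 = 6
  a_5 = 1·6 + 0·5 + -1·1 + 1·-4 = 1
  a_6 = 1·1 + 0·6 + -1·5 + 1·1 = -3
  a_7 = 1·-3 + 0·1 + -1·6 + 1·5 = -4
  a_8 = 1·-4 + 0·-3 + -1·1 + 1·6 = 1
  a_9 = 1·1 + 0·-4 + -1·-3 + 1·1 = 5
  a_10 = 1·5 + 0·1 + -1·-4 + 1·-3 = 6
  a_11 = 1·6 + 0·5 + -1·1 + 1·-4 = 1
  a_12 = 1·1 + 0·6 + -1·5 + 1·1 = -3
  a_13 = 1·-3 + 0·1 + -1·6 + 1·5 = -4

1,0,-1,1 ; -4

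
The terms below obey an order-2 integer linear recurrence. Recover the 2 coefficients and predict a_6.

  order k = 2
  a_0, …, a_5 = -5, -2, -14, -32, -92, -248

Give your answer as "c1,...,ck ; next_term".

  a_2 = 2·-2 + 2·-5 = -14
  a_3 = 2·-14 + 2·-2 = -32
  a_4 = 2·-32 + 2·-14 = -92
  a_5 = 2·-92 + 2·-32 = -248
  a_6 = 2·-248 + 2·-92 = -680

2,2 ; -680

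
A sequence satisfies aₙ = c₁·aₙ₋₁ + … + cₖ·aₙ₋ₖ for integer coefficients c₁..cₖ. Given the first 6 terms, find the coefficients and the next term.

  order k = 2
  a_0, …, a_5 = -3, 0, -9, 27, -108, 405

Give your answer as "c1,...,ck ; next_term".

  a_2 = -3·0 + 3·-3 = -9
  a_3 = -3·-9 + 3·0 = 27
  a_4 = -3·27 + 3·-9 = -108
  a_5 = -3·-108 + 3·27 = 405
  a_6 = -3·405 + 3·-108 = -1539

-3,3 ; -1539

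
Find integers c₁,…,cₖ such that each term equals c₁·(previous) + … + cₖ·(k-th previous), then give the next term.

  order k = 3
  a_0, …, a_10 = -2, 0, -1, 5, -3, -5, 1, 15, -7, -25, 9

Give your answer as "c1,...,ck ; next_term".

  a_3 = -1·-1 + -2·0 + -2·-2 = 5
  a_4 = -1·5 + -2·-1 + -2·0 = -3
  a_5 = -1·-3 + -2·5 + -2·-1 = -5
  a_6 = -1·-5 + -2·-3 + -2·5 = 1
  a_7 = -1·1 + -2·-5 + -2·-3 = 15
  a_8 = -1·15 + -2·1 + -2·-5 = -7
  a_9 = -1·-7 + -2·15 + -2·1 = -25
  a_10 = -1·-25 + -2·-7 + -2·15 = 9
  a_11 = -1·9 + -2·-25 + -2·-7 = 55

-1,-2,-2 ; 55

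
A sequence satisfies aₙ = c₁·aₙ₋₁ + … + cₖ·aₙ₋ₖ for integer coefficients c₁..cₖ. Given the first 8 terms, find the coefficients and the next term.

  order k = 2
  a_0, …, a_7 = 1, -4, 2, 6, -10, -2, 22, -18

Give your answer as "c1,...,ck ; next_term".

-1,-2 ; -26

  a_2 = -1·-4 + -2·1 = 2
  a_3 = -1·2 + -2·-4 = 6
  a_4 = -1·6 + -2·2 = -10
  a_5 = -1·-10 + -2·6 = -2
  a_6 = -1·-2 + -2·-10 = 22
  a_7 = -1·22 + -2·-2 = -18
  a_8 = -1·-18 + -2·22 = -26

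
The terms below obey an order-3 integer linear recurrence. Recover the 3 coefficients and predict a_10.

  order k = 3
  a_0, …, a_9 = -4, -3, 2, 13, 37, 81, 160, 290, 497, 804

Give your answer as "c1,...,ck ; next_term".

2,1,-3 ; 1235

  a_3 = 2·2 + 1·-3 + -3·-4 = 13
  a_4 = 2·13 + 1·2 + -3·-3 = 37
  a_5 = 2·37 + 1·13 + -3·2 = 81
  a_6 = 2·81 + 1·37 + -3·13 = 160
  a_7 = 2·160 + 1·81 + -3·37 = 290
  a_8 = 2·290 + 1·160 + -3·81 = 497
  a_9 = 2·497 + 1·290 + -3·160 = 804
  a_10 = 2·804 + 1·497 + -3·290 = 1235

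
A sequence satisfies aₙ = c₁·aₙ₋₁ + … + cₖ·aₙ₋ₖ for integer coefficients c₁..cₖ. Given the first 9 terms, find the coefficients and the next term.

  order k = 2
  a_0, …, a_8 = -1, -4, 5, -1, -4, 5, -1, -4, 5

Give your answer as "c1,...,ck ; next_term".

-1,-1 ; -1

  a_2 = -1·-4 + -1·-1 = 5
  a_3 = -1·5 + -1·-4 = -1
  a_4 = -1·-1 + -1·5 = -4
  a_5 = -1·-4 + -1·-1 = 5
  a_6 = -1·5 + -1·-4 = -1
  a_7 = -1·-1 + -1·5 = -4
  a_8 = -1·-4 + -1·-1 = 5
  a_9 = -1·5 + -1·-4 = -1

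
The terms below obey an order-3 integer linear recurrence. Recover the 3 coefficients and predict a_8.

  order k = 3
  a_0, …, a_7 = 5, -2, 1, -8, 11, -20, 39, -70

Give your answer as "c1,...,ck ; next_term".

-1,1,-1 ; 129

  a_3 = -1·1 + 1·-2 + -1·5 = -8
  a_4 = -1·-8 + 1·1 + -1·-2 = 11
  a_5 = -1·11 + 1·-8 + -1·1 = -20
  a_6 = -1·-20 + 1·11 + -1·-8 = 39
  a_7 = -1·39 + 1·-20 + -1·11 = -70
  a_8 = -1·-70 + 1·39 + -1·-20 = 129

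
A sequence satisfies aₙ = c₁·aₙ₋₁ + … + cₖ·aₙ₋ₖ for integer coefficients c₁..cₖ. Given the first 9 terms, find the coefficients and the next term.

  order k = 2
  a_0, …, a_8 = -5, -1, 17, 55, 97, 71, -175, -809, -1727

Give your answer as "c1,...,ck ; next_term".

  a_2 = 3·-1 + -4·-5 = 17
  a_3 = 3·17 + -4·-1 = 55
  a_4 = 3·55 + -4·17 = 97
  a_5 = 3·97 + -4·55 = 71
  a_6 = 3·71 + -4·97 = -175
  a_7 = 3·-175 + -4·71 = -809
  a_8 = 3·-809 + -4·-175 = -1727
  a_9 = 3·-1727 + -4·-809 = -1945

3,-4 ; -1945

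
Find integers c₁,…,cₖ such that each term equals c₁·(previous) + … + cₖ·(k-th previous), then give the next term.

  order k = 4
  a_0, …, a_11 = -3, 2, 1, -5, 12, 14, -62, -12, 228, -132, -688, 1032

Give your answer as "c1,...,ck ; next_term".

  a_4 = 0·-5 + -4·1 + 2·2 + -4·-3 = 12
  a_5 = 0·12 + -4·-5 + 2·1 + -4·2 = 14
  a_6 = 0·14 + -4·12 + 2·-5 + -4·1 = -62
  a_7 = 0·-62 + -4·14 + 2·12 + -4·-5 = -12
  a_8 = 0·-12 + -4·-62 + 2·14 + -4·12 = 228
  a_9 = 0·228 + -4·-12 + 2·-62 + -4·14 = -132
  a_10 = 0·-132 + -4·228 + 2·-12 + -4·-62 = -688
  a_11 = 0·-688 + -4·-132 + 2·228 + -4·-12 = 1032
  a_12 = 0·1032 + -4·-688 + 2·-132 + -4·228 = 1576

0,-4,2,-4 ; 1576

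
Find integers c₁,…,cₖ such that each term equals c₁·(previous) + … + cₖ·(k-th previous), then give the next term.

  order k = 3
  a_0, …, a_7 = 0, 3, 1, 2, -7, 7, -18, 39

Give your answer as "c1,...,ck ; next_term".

  a_3 = -1·1 + 1·3 + -2·0 = 2
  a_4 = -1·2 + 1·1 + -2·3 = -7
  a_5 = -1·-7 + 1·2 + -2·1 = 7
  a_6 = -1·7 + 1·-7 + -2·2 = -18
  a_7 = -1·-18 + 1·7 + -2·-7 = 39
  a_8 = -1·39 + 1·-18 + -2·7 = -71

-1,1,-2 ; -71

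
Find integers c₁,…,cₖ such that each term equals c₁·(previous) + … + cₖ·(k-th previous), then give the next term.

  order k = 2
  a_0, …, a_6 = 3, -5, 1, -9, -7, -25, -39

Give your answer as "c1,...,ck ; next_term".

  a_2 = 1·-5 + 2·3 = 1
  a_3 = 1·1 + 2·-5 = -9
  a_4 = 1·-9 + 2·1 = -7
  a_5 = 1·-7 + 2·-9 = -25
  a_6 = 1·-25 + 2·-7 = -39
  a_7 = 1·-39 + 2·-25 = -89

1,2 ; -89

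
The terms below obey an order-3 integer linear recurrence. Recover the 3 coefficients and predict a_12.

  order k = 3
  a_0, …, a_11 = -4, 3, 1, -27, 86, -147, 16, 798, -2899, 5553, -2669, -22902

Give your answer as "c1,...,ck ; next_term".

  a_3 = -3·1 + -4·3 + 3·-4 = -27
  a_4 = -3·-27 + -4·1 + 3·3 = 86
  a_5 = -3·86 + -4·-27 + 3·1 = -147
  a_6 = -3·-147 + -4·86 + 3·-27 = 16
  a_7 = -3·16 + -4·-147 + 3·86 = 798
  a_8 = -3·798 + -4·16 + 3·-147 = -2899
  a_9 = -3·-2899 + -4·798 + 3·16 = 5553
  a_10 = -3·5553 + -4·-2899 + 3·798 = -2669
  a_11 = -3·-2669 + -4·5553 + 3·-2899 = -22902
  a_12 = -3·-22902 + -4·-2669 + 3·5553 = 96041

-3,-4,3 ; 96041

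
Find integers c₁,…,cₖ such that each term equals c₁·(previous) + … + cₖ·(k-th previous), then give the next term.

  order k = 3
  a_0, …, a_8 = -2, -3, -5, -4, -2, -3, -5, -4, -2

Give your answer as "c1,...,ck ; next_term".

1,-1,1 ; -3

  a_3 = 1·-5 + -1·-3 + 1·-2 = -4
  a_4 = 1·-4 + -1·-5 + 1·-3 = -2
  a_5 = 1·-2 + -1·-4 + 1·-5 = -3
  a_6 = 1·-3 + -1·-2 + 1·-4 = -5
  a_7 = 1·-5 + -1·-3 + 1·-2 = -4
  a_8 = 1·-4 + -1·-5 + 1·-3 = -2
  a_9 = 1·-2 + -1·-4 + 1·-5 = -3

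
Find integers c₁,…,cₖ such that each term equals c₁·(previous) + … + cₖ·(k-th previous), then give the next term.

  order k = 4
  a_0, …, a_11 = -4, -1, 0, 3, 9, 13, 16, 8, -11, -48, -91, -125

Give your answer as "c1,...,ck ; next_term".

  a_4 = 1·3 + 1·0 + -2·-1 + -1·-4 = 9
  a_5 = 1·9 + 1·3 + -2·0 + -1·-1 = 13
  a_6 = 1·13 + 1·9 + -2·3 + -1·0 = 16
  a_7 = 1·16 + 1·13 + -2·9 + -1·3 = 8
  a_8 = 1·8 + 1·16 + -2·13 + -1·9 = -11
  a_9 = 1·-11 + 1·8 + -2·16 + -1·13 = -48
  a_10 = 1·-48 + 1·-11 + -2·8 + -1·16 = -91
  a_11 = 1·-91 + 1·-48 + -2·-11 + -1·8 = -125
  a_12 = 1·-125 + 1·-91 + -2·-48 + -1·-11 = -109

1,1,-2,-1 ; -109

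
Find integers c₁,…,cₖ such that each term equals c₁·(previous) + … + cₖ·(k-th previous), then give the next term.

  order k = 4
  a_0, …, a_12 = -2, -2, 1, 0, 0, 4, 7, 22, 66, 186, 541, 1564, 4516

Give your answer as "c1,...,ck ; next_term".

  a_4 = 2·0 + 2·1 + 2·-2 + -1·-2 = 0
  a_5 = 2·0 + 2·0 + 2·1 + -1·-2 = 4
  a_6 = 2·4 + 2·0 + 2·0 + -1·1 = 7
  a_7 = 2·7 + 2·4 + 2·0 + -1·0 = 22
  a_8 = 2·22 + 2·7 + 2·4 + -1·0 = 66
  a_9 = 2·66 + 2·22 + 2·7 + -1·4 = 186
  a_10 = 2·186 + 2·66 + 2·22 + -1·7 = 541
  a_11 = 2·541 + 2·186 + 2·66 + -1·22 = 1564
  a_12 = 2·1564 + 2·541 + 2·186 + -1·66 = 4516
  a_13 = 2·4516 + 2·1564 + 2·541 + -1·186 = 13056

2,2,2,-1 ; 13056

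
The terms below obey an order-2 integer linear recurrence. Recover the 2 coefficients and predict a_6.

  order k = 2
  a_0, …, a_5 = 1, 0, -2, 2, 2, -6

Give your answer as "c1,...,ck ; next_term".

  a_2 = -1·0 + -2·1 = -2
  a_3 = -1·-2 + -2·0 = 2
  a_4 = -1·2 + -2·-2 = 2
  a_5 = -1·2 + -2·2 = -6
  a_6 = -1·-6 + -2·2 = 2

-1,-2 ; 2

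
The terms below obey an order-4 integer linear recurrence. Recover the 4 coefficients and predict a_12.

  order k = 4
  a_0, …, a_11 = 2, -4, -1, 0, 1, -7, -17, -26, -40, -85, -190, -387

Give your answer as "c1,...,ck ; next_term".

2,-1,1,2 ; -749

  a_4 = 2·0 + -1·-1 + 1·-4 + 2·2 = 1
  a_5 = 2·1 + -1·0 + 1·-1 + 2·-4 = -7
  a_6 = 2·-7 + -1·1 + 1·0 + 2·-1 = -17
  a_7 = 2·-17 + -1·-7 + 1·1 + 2·0 = -26
  a_8 = 2·-26 + -1·-17 + 1·-7 + 2·1 = -40
  a_9 = 2·-40 + -1·-26 + 1·-17 + 2·-7 = -85
  a_10 = 2·-85 + -1·-40 + 1·-26 + 2·-17 = -190
  a_11 = 2·-190 + -1·-85 + 1·-40 + 2·-26 = -387
  a_12 = 2·-387 + -1·-190 + 1·-85 + 2·-40 = -749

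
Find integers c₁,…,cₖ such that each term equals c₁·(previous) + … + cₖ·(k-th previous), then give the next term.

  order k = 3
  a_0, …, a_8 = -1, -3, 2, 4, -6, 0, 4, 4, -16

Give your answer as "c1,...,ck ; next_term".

-2,-2,-2 ; 16

  a_3 = -2·2 + -2·-3 + -2·-1 = 4
  a_4 = -2·4 + -2·2 + -2·-3 = -6
  a_5 = -2·-6 + -2·4 + -2·2 = 0
  a_6 = -2·0 + -2·-6 + -2·4 = 4
  a_7 = -2·4 + -2·0 + -2·-6 = 4
  a_8 = -2·4 + -2·4 + -2·0 = -16
  a_9 = -2·-16 + -2·4 + -2·4 = 16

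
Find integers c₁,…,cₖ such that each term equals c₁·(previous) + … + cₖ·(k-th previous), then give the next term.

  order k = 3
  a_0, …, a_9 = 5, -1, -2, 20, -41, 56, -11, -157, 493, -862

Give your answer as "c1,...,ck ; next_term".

  a_3 = -2·-2 + -1·-1 + 3·5 = 20
  a_4 = -2·20 + -1·-2 + 3·-1 = -41
  a_5 = -2·-41 + -1·20 + 3·-2 = 56
  a_6 = -2·56 + -1·-41 + 3·20 = -11
  a_7 = -2·-11 + -1·56 + 3·-41 = -157
  a_8 = -2·-157 + -1·-11 + 3·56 = 493
  a_9 = -2·493 + -1·-157 + 3·-11 = -862
  a_10 = -2·-862 + -1·493 + 3·-157 = 760

-2,-1,3 ; 760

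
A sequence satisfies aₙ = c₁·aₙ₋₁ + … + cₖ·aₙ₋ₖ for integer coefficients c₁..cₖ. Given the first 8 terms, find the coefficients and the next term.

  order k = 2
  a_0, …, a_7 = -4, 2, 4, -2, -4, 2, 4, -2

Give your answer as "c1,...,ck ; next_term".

0,-1 ; -4

  a_2 = 0·2 + -1·-4 = 4
  a_3 = 0·4 + -1·2 = -2
  a_4 = 0·-2 + -1·4 = -4
  a_5 = 0·-4 + -1·-2 = 2
  a_6 = 0·2 + -1·-4 = 4
  a_7 = 0·4 + -1·2 = -2
  a_8 = 0·-2 + -1·4 = -4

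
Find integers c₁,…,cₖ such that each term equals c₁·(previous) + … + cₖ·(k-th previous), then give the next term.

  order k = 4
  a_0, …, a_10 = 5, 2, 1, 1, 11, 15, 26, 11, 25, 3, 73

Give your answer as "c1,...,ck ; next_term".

  a_4 = 1·1 + 1·1 + -3·2 + 3·5 = 11
  a_5 = 1·11 + 1·1 + -3·1 + 3·2 = 15
  a_6 = 1·15 + 1·11 + -3·1 + 3·1 = 26
  a_7 = 1·26 + 1·15 + -3·11 + 3·1 = 11
  a_8 = 1·11 + 1·26 + -3·15 + 3·11 = 25
  a_9 = 1·25 + 1·11 + -3·26 + 3·15 = 3
  a_10 = 1·3 + 1·25 + -3·11 + 3·26 = 73
  a_11 = 1·73 + 1·3 + -3·25 + 3·11 = 34

1,1,-3,3 ; 34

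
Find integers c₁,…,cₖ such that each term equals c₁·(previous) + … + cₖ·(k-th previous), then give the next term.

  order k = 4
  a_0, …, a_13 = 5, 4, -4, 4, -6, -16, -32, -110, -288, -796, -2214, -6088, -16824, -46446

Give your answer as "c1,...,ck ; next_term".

2,2,1,-2 ; -128200

  a_4 = 2·4 + 2·-4 + 1·4 + -2·5 = -6
  a_5 = 2·-6 + 2·4 + 1·-4 + -2·4 = -16
  a_6 = 2·-16 + 2·-6 + 1·4 + -2·-4 = -32
  a_7 = 2·-32 + 2·-16 + 1·-6 + -2·4 = -110
  a_8 = 2·-110 + 2·-32 + 1·-16 + -2·-6 = -288
  a_9 = 2·-288 + 2·-110 + 1·-32 + -2·-16 = -796
  a_10 = 2·-796 + 2·-288 + 1·-110 + -2·-32 = -2214
  a_11 = 2·-2214 + 2·-796 + 1·-288 + -2·-110 = -6088
  a_12 = 2·-6088 + 2·-2214 + 1·-796 + -2·-288 = -16824
  a_13 = 2·-16824 + 2·-6088 + 1·-2214 + -2·-796 = -46446
  a_14 = 2·-46446 + 2·-16824 + 1·-6088 + -2·-2214 = -128200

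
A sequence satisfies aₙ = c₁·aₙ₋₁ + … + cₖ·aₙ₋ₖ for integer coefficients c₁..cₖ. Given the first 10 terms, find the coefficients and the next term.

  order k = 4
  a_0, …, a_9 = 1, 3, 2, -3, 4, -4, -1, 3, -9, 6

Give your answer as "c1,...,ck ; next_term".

0,1,1,-1 ; -5

  a_4 = 0·-3 + 1·2 + 1·3 + -1·1 = 4
  a_5 = 0·4 + 1·-3 + 1·2 + -1·3 = -4
  a_6 = 0·-4 + 1·4 + 1·-3 + -1·2 = -1
  a_7 = 0·-1 + 1·-4 + 1·4 + -1·-3 = 3
  a_8 = 0·3 + 1·-1 + 1·-4 + -1·4 = -9
  a_9 = 0·-9 + 1·3 + 1·-1 + -1·-4 = 6
  a_10 = 0·6 + 1·-9 + 1·3 + -1·-1 = -5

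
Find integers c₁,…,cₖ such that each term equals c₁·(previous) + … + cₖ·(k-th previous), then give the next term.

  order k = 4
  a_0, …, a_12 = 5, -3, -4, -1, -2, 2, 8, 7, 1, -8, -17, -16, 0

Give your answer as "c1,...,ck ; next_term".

  a_4 = 1·-1 + -1·-4 + 0·-3 + -1·5 = -2
  a_5 = 1·-2 + -1·-1 + 0·-4 + -1·-3 = 2
  a_6 = 1·2 + -1·-2 + 0·-1 + -1·-4 = 8
  a_7 = 1·8 + -1·2 + 0·-2 + -1·-1 = 7
  a_8 = 1·7 + -1·8 + 0·2 + -1·-2 = 1
  a_9 = 1·1 + -1·7 + 0·8 + -1·2 = -8
  a_10 = 1·-8 + -1·1 + 0·7 + -1·8 = -17
  a_11 = 1·-17 + -1·-8 + 0·1 + -1·7 = -16
  a_12 = 1·-16 + -1·-17 + 0·-8 + -1·1 = 0
  a_13 = 1·0 + -1·-16 + 0·-17 + -1·-8 = 24

1,-1,0,-1 ; 24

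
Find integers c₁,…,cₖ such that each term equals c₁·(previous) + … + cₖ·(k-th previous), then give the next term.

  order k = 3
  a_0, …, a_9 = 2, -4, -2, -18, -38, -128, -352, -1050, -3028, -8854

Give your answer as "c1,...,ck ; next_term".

2,3,-1 ; -25742

  a_3 = 2·-2 + 3·-4 + -1·2 = -18
  a_4 = 2·-18 + 3·-2 + -1·-4 = -38
  a_5 = 2·-38 + 3·-18 + -1·-2 = -128
  a_6 = 2·-128 + 3·-38 + -1·-18 = -352
  a_7 = 2·-352 + 3·-128 + -1·-38 = -1050
  a_8 = 2·-1050 + 3·-352 + -1·-128 = -3028
  a_9 = 2·-3028 + 3·-1050 + -1·-352 = -8854
  a_10 = 2·-8854 + 3·-3028 + -1·-1050 = -25742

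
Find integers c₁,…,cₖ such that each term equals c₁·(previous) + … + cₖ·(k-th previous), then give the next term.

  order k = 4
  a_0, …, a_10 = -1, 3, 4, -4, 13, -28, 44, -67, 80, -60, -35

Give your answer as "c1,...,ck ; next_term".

-2,0,1,-2 ; 284

  a_4 = -2·-4 + 0·4 + 1·3 + -2·-1 = 13
  a_5 = -2·13 + 0·-4 + 1·4 + -2·3 = -28
  a_6 = -2·-28 + 0·13 + 1·-4 + -2·4 = 44
  a_7 = -2·44 + 0·-28 + 1·13 + -2·-4 = -67
  a_8 = -2·-67 + 0·44 + 1·-28 + -2·13 = 80
  a_9 = -2·80 + 0·-67 + 1·44 + -2·-28 = -60
  a_10 = -2·-60 + 0·80 + 1·-67 + -2·44 = -35
  a_11 = -2·-35 + 0·-60 + 1·80 + -2·-67 = 284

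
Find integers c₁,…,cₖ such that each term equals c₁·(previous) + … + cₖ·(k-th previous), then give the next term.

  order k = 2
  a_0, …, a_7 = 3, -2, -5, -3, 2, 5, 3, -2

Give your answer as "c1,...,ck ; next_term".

  a_2 = 1·-2 + -1·3 = -5
  a_3 = 1·-5 + -1·-2 = -3
  a_4 = 1·-3 + -1·-5 = 2
  a_5 = 1·2 + -1·-3 = 5
  a_6 = 1·5 + -1·2 = 3
  a_7 = 1·3 + -1·5 = -2
  a_8 = 1·-2 + -1·3 = -5

1,-1 ; -5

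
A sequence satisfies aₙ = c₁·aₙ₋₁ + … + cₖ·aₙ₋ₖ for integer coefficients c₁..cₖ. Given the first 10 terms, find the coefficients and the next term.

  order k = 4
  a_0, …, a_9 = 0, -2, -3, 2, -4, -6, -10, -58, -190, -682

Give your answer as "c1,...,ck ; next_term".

3,2,2,-4 ; -2502

  a_4 = 3·2 + 2·-3 + 2·-2 + -4·0 = -4
  a_5 = 3·-4 + 2·2 + 2·-3 + -4·-2 = -6
  a_6 = 3·-6 + 2·-4 + 2·2 + -4·-3 = -10
  a_7 = 3·-10 + 2·-6 + 2·-4 + -4·2 = -58
  a_8 = 3·-58 + 2·-10 + 2·-6 + -4·-4 = -190
  a_9 = 3·-190 + 2·-58 + 2·-10 + -4·-6 = -682
  a_10 = 3·-682 + 2·-190 + 2·-58 + -4·-10 = -2502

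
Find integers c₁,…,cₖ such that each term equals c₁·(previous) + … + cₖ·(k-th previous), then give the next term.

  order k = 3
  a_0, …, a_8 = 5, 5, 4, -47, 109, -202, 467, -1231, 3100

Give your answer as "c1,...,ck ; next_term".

-3,-3,-4 ; -7475

  a_3 = -3·4 + -3·5 + -4·5 = -47
  a_4 = -3·-47 + -3·4 + -4·5 = 109
  a_5 = -3·109 + -3·-47 + -4·4 = -202
  a_6 = -3·-202 + -3·109 + -4·-47 = 467
  a_7 = -3·467 + -3·-202 + -4·109 = -1231
  a_8 = -3·-1231 + -3·467 + -4·-202 = 3100
  a_9 = -3·3100 + -3·-1231 + -4·467 = -7475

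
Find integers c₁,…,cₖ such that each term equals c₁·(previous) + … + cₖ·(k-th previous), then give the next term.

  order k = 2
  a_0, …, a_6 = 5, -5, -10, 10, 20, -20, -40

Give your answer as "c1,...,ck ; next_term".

  a_2 = 0·-5 + -2·5 = -10
  a_3 = 0·-10 + -2·-5 = 10
  a_4 = 0·10 + -2·-10 = 20
  a_5 = 0·20 + -2·10 = -20
  a_6 = 0·-20 + -2·20 = -40
  a_7 = 0·-40 + -2·-20 = 40

0,-2 ; 40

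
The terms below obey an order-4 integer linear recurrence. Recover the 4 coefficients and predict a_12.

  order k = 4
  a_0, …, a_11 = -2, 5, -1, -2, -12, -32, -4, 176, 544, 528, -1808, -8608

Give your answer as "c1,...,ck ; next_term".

  a_4 = 2·-2 + -4·-1 + -4·5 + -4·-2 = -12
  a_5 = 2·-12 + -4·-2 + -4·-1 + -4·5 = -32
  a_6 = 2·-32 + -4·-12 + -4·-2 + -4·-1 = -4
  a_7 = 2·-4 + -4·-32 + -4·-12 + -4·-2 = 176
  a_8 = 2·176 + -4·-4 + -4·-32 + -4·-12 = 544
  a_9 = 2·544 + -4·176 + -4·-4 + -4·-32 = 528
  a_10 = 2·528 + -4·544 + -4·176 + -4·-4 = -1808
  a_11 = 2·-1808 + -4·528 + -4·544 + -4·176 = -8608
  a_12 = 2·-8608 + -4·-1808 + -4·528 + -4·544 = -14272

2,-4,-4,-4 ; -14272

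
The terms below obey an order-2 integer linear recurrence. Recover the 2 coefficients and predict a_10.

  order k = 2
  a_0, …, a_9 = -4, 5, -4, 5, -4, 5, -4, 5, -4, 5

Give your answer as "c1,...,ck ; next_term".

  a_2 = 0·5 + 1·-4 = -4
  a_3 = 0·-4 + 1·5 = 5
  a_4 = 0·5 + 1·-4 = -4
  a_5 = 0·-4 + 1·5 = 5
  a_6 = 0·5 + 1·-4 = -4
  a_7 = 0·-4 + 1·5 = 5
  a_8 = 0·5 + 1·-4 = -4
  a_9 = 0·-4 + 1·5 = 5
  a_10 = 0·5 + 1·-4 = -4

0,1 ; -4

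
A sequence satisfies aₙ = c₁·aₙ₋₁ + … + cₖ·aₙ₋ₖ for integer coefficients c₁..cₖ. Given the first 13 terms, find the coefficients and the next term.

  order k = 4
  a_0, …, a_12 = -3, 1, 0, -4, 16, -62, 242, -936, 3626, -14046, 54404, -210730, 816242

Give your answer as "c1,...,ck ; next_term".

-3,3,-2,-2 ; -3161632

  a_4 = -3·-4 + 3·0 + -2·1 + -2·-3 = 16
  a_5 = -3·16 + 3·-4 + -2·0 + -2·1 = -62
  a_6 = -3·-62 + 3·16 + -2·-4 + -2·0 = 242
  a_7 = -3·242 + 3·-62 + -2·16 + -2·-4 = -936
  a_8 = -3·-936 + 3·242 + -2·-62 + -2·16 = 3626
  a_9 = -3·3626 + 3·-936 + -2·242 + -2·-62 = -14046
  a_10 = -3·-14046 + 3·3626 + -2·-936 + -2·242 = 54404
  a_11 = -3·54404 + 3·-14046 + -2·3626 + -2·-936 = -210730
  a_12 = -3·-210730 + 3·54404 + -2·-14046 + -2·3626 = 816242
  a_13 = -3·816242 + 3·-210730 + -2·54404 + -2·-14046 = -3161632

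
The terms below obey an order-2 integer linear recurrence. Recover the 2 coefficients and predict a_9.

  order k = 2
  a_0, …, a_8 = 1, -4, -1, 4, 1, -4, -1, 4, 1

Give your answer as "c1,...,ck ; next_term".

0,-1 ; -4

  a_2 = 0·-4 + -1·1 = -1
  a_3 = 0·-1 + -1·-4 = 4
  a_4 = 0·4 + -1·-1 = 1
  a_5 = 0·1 + -1·4 = -4
  a_6 = 0·-4 + -1·1 = -1
  a_7 = 0·-1 + -1·-4 = 4
  a_8 = 0·4 + -1·-1 = 1
  a_9 = 0·1 + -1·4 = -4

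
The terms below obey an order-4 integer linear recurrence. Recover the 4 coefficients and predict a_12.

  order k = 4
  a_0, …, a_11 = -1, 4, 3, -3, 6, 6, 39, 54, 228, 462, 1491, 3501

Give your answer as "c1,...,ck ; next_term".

  a_4 = 1·-3 + 4·3 + 0·4 + 3·-1 = 6
  a_5 = 1·6 + 4·-3 + 0·3 + 3·4 = 6
  a_6 = 1·6 + 4·6 + 0·-3 + 3·3 = 39
  a_7 = 1·39 + 4·6 + 0·6 + 3·-3 = 54
  a_8 = 1·54 + 4·39 + 0·6 + 3·6 = 228
  a_9 = 1·228 + 4·54 + 0·39 + 3·6 = 462
  a_10 = 1·462 + 4·228 + 0·54 + 3·39 = 1491
  a_11 = 1·1491 + 4·462 + 0·228 + 3·54 = 3501
  a_12 = 1·3501 + 4·1491 + 0·462 + 3·228 = 10149

1,4,0,3 ; 10149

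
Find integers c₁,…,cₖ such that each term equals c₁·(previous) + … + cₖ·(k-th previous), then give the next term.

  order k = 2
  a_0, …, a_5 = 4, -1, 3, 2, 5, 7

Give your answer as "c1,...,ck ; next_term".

  a_2 = 1·-1 + 1·4 = 3
  a_3 = 1·3 + 1·-1 = 2
  a_4 = 1·2 + 1·3 = 5
  a_5 = 1·5 + 1·2 = 7
  a_6 = 1·7 + 1·5 = 12

1,1 ; 12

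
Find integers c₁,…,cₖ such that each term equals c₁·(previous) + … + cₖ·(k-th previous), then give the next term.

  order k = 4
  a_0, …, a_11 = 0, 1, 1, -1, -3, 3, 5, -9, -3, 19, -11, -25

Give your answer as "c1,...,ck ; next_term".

  a_4 = -1·-1 + -3·1 + -1·1 + -2·0 = -3
  a_5 = -1·-3 + -3·-1 + -1·1 + -2·1 = 3
  a_6 = -1·3 + -3·-3 + -1·-1 + -2·1 = 5
  a_7 = -1·5 + -3·3 + -1·-3 + -2·-1 = -9
  a_8 = -1·-9 + -3·5 + -1·3 + -2·-3 = -3
  a_9 = -1·-3 + -3·-9 + -1·5 + -2·3 = 19
  a_10 = -1·19 + -3·-3 + -1·-9 + -2·5 = -11
  a_11 = -1·-11 + -3·19 + -1·-3 + -2·-9 = -25
  a_12 = -1·-25 + -3·-11 + -1·19 + -2·-3 = 45

-1,-3,-1,-2 ; 45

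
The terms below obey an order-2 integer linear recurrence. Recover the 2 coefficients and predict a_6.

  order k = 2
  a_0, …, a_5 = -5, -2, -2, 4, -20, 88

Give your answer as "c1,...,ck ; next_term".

-4,2 ; -392

  a_2 = -4·-2 + 2·-5 = -2
  a_3 = -4·-2 + 2·-2 = 4
  a_4 = -4·4 + 2·-2 = -20
  a_5 = -4·-20 + 2·4 = 88
  a_6 = -4·88 + 2·-20 = -392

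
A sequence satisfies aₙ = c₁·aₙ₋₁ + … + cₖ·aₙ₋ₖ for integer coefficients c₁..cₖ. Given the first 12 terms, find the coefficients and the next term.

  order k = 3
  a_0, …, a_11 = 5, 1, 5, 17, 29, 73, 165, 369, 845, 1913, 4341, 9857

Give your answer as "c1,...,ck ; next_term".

  a_3 = 1·5 + 2·1 + 2·5 = 17
  a_4 = 1·17 + 2·5 + 2·1 = 29
  a_5 = 1·29 + 2·17 + 2·5 = 73
  a_6 = 1·73 + 2·29 + 2·17 = 165
  a_7 = 1·165 + 2·73 + 2·29 = 369
  a_8 = 1·369 + 2·165 + 2·73 = 845
  a_9 = 1·845 + 2·369 + 2·165 = 1913
  a_10 = 1·1913 + 2·845 + 2·369 = 4341
  a_11 = 1·4341 + 2·1913 + 2·845 = 9857
  a_12 = 1·9857 + 2·4341 + 2·1913 = 22365

1,2,2 ; 22365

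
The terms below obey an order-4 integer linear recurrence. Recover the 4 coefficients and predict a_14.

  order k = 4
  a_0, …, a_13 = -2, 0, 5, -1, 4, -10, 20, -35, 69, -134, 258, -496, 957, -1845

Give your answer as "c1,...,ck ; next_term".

-1,1,-1,1 ; 3556

  a_4 = -1·-1 + 1·5 + -1·0 + 1·-2 = 4
  a_5 = -1·4 + 1·-1 + -1·5 + 1·0 = -10
  a_6 = -1·-10 + 1·4 + -1·-1 + 1·5 = 20
  a_7 = -1·20 + 1·-10 + -1·4 + 1·-1 = -35
  a_8 = -1·-35 + 1·20 + -1·-10 + 1·4 = 69
  a_9 = -1·69 + 1·-35 + -1·20 + 1·-10 = -134
  a_10 = -1·-134 + 1·69 + -1·-35 + 1·20 = 258
  a_11 = -1·258 + 1·-134 + -1·69 + 1·-35 = -496
  a_12 = -1·-496 + 1·258 + -1·-134 + 1·69 = 957
  a_13 = -1·957 + 1·-496 + -1·258 + 1·-134 = -1845
  a_14 = -1·-1845 + 1·957 + -1·-496 + 1·258 = 3556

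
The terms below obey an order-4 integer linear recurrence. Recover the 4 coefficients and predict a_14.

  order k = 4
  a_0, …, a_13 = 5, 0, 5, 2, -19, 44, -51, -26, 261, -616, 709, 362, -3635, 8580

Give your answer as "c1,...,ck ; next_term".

  a_4 = -2·2 + -2·5 + 2·0 + -1·5 = -19
  a_5 = -2·-19 + -2·2 + 2·5 + -1·0 = 44
  a_6 = -2·44 + -2·-19 + 2·2 + -1·5 = -51
  a_7 = -2·-51 + -2·44 + 2·-19 + -1·2 = -26
  a_8 = -2·-26 + -2·-51 + 2·44 + -1·-19 = 261
  a_9 = -2·261 + -2·-26 + 2·-51 + -1·44 = -616
  a_10 = -2·-616 + -2·261 + 2·-26 + -1·-51 = 709
  a_11 = -2·709 + -2·-616 + 2·261 + -1·-26 = 362
  a_12 = -2·362 + -2·709 + 2·-616 + -1·261 = -3635
  a_13 = -2·-3635 + -2·362 + 2·709 + -1·-616 = 8580
  a_14 = -2·8580 + -2·-3635 + 2·362 + -1·709 = -9875

-2,-2,2,-1 ; -9875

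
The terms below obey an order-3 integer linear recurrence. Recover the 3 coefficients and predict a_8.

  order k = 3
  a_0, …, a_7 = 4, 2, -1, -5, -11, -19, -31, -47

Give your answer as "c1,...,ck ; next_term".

1,2,-2 ; -71

  a_3 = 1·-1 + 2·2 + -2·4 = -5
  a_4 = 1·-5 + 2·-1 + -2·2 = -11
  a_5 = 1·-11 + 2·-5 + -2·-1 = -19
  a_6 = 1·-19 + 2·-11 + -2·-5 = -31
  a_7 = 1·-31 + 2·-19 + -2·-11 = -47
  a_8 = 1·-47 + 2·-31 + -2·-19 = -71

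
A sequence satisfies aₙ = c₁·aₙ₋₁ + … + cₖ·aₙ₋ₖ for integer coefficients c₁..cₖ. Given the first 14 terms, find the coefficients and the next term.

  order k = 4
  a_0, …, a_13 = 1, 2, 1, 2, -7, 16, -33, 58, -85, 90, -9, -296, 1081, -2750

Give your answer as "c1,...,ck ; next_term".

-3,-2,1,-1 ; 5801

  a_4 = -3·2 + -2·1 + 1·2 + -1·1 = -7
  a_5 = -3·-7 + -2·2 + 1·1 + -1·2 = 16
  a_6 = -3·16 + -2·-7 + 1·2 + -1·1 = -33
  a_7 = -3·-33 + -2·16 + 1·-7 + -1·2 = 58
  a_8 = -3·58 + -2·-33 + 1·16 + -1·-7 = -85
  a_9 = -3·-85 + -2·58 + 1·-33 + -1·16 = 90
  a_10 = -3·90 + -2·-85 + 1·58 + -1·-33 = -9
  a_11 = -3·-9 + -2·90 + 1·-85 + -1·58 = -296
  a_12 = -3·-296 + -2·-9 + 1·90 + -1·-85 = 1081
  a_13 = -3·1081 + -2·-296 + 1·-9 + -1·90 = -2750
  a_14 = -3·-2750 + -2·1081 + 1·-296 + -1·-9 = 5801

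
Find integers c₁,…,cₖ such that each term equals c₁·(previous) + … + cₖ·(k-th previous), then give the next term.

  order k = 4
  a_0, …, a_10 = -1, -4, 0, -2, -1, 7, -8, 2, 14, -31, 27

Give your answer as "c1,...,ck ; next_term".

-1,-1,1,-1 ; 16

  a_4 = -1·-2 + -1·0 + 1·-4 + -1·-1 = -1
  a_5 = -1·-1 + -1·-2 + 1·0 + -1·-4 = 7
  a_6 = -1·7 + -1·-1 + 1·-2 + -1·0 = -8
  a_7 = -1·-8 + -1·7 + 1·-1 + -1·-2 = 2
  a_8 = -1·2 + -1·-8 + 1·7 + -1·-1 = 14
  a_9 = -1·14 + -1·2 + 1·-8 + -1·7 = -31
  a_10 = -1·-31 + -1·14 + 1·2 + -1·-8 = 27
  a_11 = -1·27 + -1·-31 + 1·14 + -1·2 = 16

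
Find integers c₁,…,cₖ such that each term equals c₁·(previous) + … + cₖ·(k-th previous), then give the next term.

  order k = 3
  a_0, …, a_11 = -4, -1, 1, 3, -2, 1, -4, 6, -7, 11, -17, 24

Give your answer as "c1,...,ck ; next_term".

-1,0,-1 ; -35

  a_3 = -1·1 + 0·-1 + -1·-4 = 3
  a_4 = -1·3 + 0·1 + -1·-1 = -2
  a_5 = -1·-2 + 0·3 + -1·1 = 1
  a_6 = -1·1 + 0·-2 + -1·3 = -4
  a_7 = -1·-4 + 0·1 + -1·-2 = 6
  a_8 = -1·6 + 0·-4 + -1·1 = -7
  a_9 = -1·-7 + 0·6 + -1·-4 = 11
  a_10 = -1·11 + 0·-7 + -1·6 = -17
  a_11 = -1·-17 + 0·11 + -1·-7 = 24
  a_12 = -1·24 + 0·-17 + -1·11 = -35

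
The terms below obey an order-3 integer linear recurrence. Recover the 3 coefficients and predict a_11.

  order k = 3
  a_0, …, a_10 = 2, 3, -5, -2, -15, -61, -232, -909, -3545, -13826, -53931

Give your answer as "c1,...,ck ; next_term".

3,3,2 ; -210361

  a_3 = 3·-5 + 3·3 + 2·2 = -2
  a_4 = 3·-2 + 3·-5 + 2·3 = -15
  a_5 = 3·-15 + 3·-2 + 2·-5 = -61
  a_6 = 3·-61 + 3·-15 + 2·-2 = -232
  a_7 = 3·-232 + 3·-61 + 2·-15 = -909
  a_8 = 3·-909 + 3·-232 + 2·-61 = -3545
  a_9 = 3·-3545 + 3·-909 + 2·-232 = -13826
  a_10 = 3·-13826 + 3·-3545 + 2·-909 = -53931
  a_11 = 3·-53931 + 3·-13826 + 2·-3545 = -210361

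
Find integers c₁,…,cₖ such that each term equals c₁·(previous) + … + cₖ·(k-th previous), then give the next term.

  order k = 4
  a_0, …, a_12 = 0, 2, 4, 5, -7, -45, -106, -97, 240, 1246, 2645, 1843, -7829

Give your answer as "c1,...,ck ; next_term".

3,-4,-3,4 ; -33810

  a_4 = 3·5 + -4·4 + -3·2 + 4·0 = -7
  a_5 = 3·-7 + -4·5 + -3·4 + 4·2 = -45
  a_6 = 3·-45 + -4·-7 + -3·5 + 4·4 = -106
  a_7 = 3·-106 + -4·-45 + -3·-7 + 4·5 = -97
  a_8 = 3·-97 + -4·-106 + -3·-45 + 4·-7 = 240
  a_9 = 3·240 + -4·-97 + -3·-106 + 4·-45 = 1246
  a_10 = 3·1246 + -4·240 + -3·-97 + 4·-106 = 2645
  a_11 = 3·2645 + -4·1246 + -3·240 + 4·-97 = 1843
  a_12 = 3·1843 + -4·2645 + -3·1246 + 4·240 = -7829
  a_13 = 3·-7829 + -4·1843 + -3·2645 + 4·1246 = -33810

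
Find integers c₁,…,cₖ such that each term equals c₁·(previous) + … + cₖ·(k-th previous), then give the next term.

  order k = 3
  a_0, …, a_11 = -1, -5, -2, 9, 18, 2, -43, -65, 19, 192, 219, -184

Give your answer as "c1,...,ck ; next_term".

  a_3 = 1·-2 + -2·-5 + -1·-1 = 9
  a_4 = 1·9 + -2·-2 + -1·-5 = 18
  a_5 = 1·18 + -2·9 + -1·-2 = 2
  a_6 = 1·2 + -2·18 + -1·9 = -43
  a_7 = 1·-43 + -2·2 + -1·18 = -65
  a_8 = 1·-65 + -2·-43 + -1·2 = 19
  a_9 = 1·19 + -2·-65 + -1·-43 = 192
  a_10 = 1·192 + -2·19 + -1·-65 = 219
  a_11 = 1·219 + -2·192 + -1·19 = -184
  a_12 = 1·-184 + -2·219 + -1·192 = -814

1,-2,-1 ; -814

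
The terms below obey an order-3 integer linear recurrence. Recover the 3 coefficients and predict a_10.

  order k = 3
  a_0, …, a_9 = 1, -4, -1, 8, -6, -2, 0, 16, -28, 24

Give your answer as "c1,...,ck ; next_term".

  a_3 = -2·-1 + -2·-4 + -2·1 = 8
  a_4 = -2·8 + -2·-1 + -2·-4 = -6
  a_5 = -2·-6 + -2·8 + -2·-1 = -2
  a_6 = -2·-2 + -2·-6 + -2·8 = 0
  a_7 = -2·0 + -2·-2 + -2·-6 = 16
  a_8 = -2·16 + -2·0 + -2·-2 = -28
  a_9 = -2·-28 + -2·16 + -2·0 = 24
  a_10 = -2·24 + -2·-28 + -2·16 = -24

-2,-2,-2 ; -24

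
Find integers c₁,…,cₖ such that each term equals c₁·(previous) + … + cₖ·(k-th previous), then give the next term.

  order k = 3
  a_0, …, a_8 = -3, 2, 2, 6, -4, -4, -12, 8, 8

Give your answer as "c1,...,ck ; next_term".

0,0,-2 ; 24

  a_3 = 0·2 + 0·2 + -2·-3 = 6
  a_4 = 0·6 + 0·2 + -2·2 = -4
  a_5 = 0·-4 + 0·6 + -2·2 = -4
  a_6 = 0·-4 + 0·-4 + -2·6 = -12
  a_7 = 0·-12 + 0·-4 + -2·-4 = 8
  a_8 = 0·8 + 0·-12 + -2·-4 = 8
  a_9 = 0·8 + 0·8 + -2·-12 = 24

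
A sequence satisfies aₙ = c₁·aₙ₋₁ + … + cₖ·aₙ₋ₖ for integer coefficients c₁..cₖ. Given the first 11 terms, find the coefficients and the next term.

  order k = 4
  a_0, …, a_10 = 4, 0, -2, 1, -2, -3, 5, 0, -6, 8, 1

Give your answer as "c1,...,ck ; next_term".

  a_4 = 0·1 + -1·-2 + 1·0 + -1·4 = -2
  a_5 = 0·-2 + -1·1 + 1·-2 + -1·0 = -3
  a_6 = 0·-3 + -1·-2 + 1·1 + -1·-2 = 5
  a_7 = 0·5 + -1·-3 + 1·-2 + -1·1 = 0
  a_8 = 0·0 + -1·5 + 1·-3 + -1·-2 = -6
  a_9 = 0·-6 + -1·0 + 1·5 + -1·-3 = 8
  a_10 = 0·8 + -1·-6 + 1·0 + -1·5 = 1
  a_11 = 0·1 + -1·8 + 1·-6 + -1·0 = -14

0,-1,1,-1 ; -14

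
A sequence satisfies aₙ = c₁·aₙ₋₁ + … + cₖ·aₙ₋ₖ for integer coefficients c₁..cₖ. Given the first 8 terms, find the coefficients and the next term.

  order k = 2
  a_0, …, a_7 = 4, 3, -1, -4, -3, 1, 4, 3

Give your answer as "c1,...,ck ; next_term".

  a_2 = 1·3 + -1·4 = -1
  a_3 = 1·-1 + -1·3 = -4
  a_4 = 1·-4 + -1·-1 = -3
  a_5 = 1·-3 + -1·-4 = 1
  a_6 = 1·1 + -1·-3 = 4
  a_7 = 1·4 + -1·1 = 3
  a_8 = 1·3 + -1·4 = -1

1,-1 ; -1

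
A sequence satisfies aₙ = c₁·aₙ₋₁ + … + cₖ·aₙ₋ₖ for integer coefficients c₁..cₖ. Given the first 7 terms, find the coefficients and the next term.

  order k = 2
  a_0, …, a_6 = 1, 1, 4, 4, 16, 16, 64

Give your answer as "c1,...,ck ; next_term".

0,4 ; 64

  a_2 = 0·1 + 4·1 = 4
  a_3 = 0·4 + 4·1 = 4
  a_4 = 0·4 + 4·4 = 16
  a_5 = 0·16 + 4·4 = 16
  a_6 = 0·16 + 4·16 = 64
  a_7 = 0·64 + 4·16 = 64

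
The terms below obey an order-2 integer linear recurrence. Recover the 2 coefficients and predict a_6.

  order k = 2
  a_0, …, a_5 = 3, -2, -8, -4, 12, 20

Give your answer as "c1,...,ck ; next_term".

  a_2 = 1·-2 + -2·3 = -8
  a_3 = 1·-8 + -2·-2 = -4
  a_4 = 1·-4 + -2·-8 = 12
  a_5 = 1·12 + -2·-4 = 20
  a_6 = 1·20 + -2·12 = -4

1,-2 ; -4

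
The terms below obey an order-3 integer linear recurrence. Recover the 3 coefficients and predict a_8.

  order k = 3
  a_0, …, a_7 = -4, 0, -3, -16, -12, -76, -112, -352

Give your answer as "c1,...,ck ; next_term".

  a_3 = 0·-3 + 4·0 + 4·-4 = -16
  a_4 = 0·-16 + 4·-3 + 4·0 = -12
  a_5 = 0·-12 + 4·-16 + 4·-3 = -76
  a_6 = 0·-76 + 4·-12 + 4·-16 = -112
  a_7 = 0·-112 + 4·-76 + 4·-12 = -352
  a_8 = 0·-352 + 4·-112 + 4·-76 = -752

0,4,4 ; -752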